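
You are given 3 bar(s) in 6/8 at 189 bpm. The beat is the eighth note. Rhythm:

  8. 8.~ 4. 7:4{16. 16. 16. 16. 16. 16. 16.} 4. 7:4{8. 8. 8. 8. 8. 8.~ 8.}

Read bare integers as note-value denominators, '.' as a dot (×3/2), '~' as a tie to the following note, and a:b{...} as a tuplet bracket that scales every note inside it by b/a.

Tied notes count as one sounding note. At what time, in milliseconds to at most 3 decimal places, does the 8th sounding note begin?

1. 0.0ms @ 0 + 476.19ms (3/2)
2. 476.19ms @ 3/2 + 1428.571ms (9/2)
3. 1904.762ms @ 6 + 136.054ms (3/7)
4. 2040.816ms @ 45/7 + 136.054ms (3/7)
5. 2176.871ms @ 48/7 + 136.054ms (3/7)
6. 2312.925ms @ 51/7 + 136.054ms (3/7)
7. 2448.98ms @ 54/7 + 136.054ms (3/7)
8. 2585.034ms @ 57/7 + 136.054ms (3/7)
9. 2721.088ms @ 60/7 + 136.054ms (3/7)
10. 2857.143ms @ 9 + 952.381ms (3)
11. 3809.524ms @ 12 + 272.109ms (6/7)
12. 4081.633ms @ 90/7 + 272.109ms (6/7)
13. 4353.741ms @ 96/7 + 272.109ms (6/7)
14. 4625.85ms @ 102/7 + 272.109ms (6/7)
15. 4897.959ms @ 108/7 + 272.109ms (6/7)
16. 5170.068ms @ 114/7 + 544.218ms (12/7)

note 8 onset = 57/7b = 2585.034ms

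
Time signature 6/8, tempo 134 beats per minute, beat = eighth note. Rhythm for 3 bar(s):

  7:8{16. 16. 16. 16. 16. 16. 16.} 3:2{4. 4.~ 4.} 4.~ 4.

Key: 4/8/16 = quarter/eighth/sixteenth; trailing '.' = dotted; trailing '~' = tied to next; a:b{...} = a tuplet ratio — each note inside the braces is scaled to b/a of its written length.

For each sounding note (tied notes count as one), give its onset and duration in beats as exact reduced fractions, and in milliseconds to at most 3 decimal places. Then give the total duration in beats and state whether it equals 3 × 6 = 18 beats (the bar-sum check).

1) 0.0ms=0b +383.795ms=6/7b
2) 383.795ms=6/7b +383.795ms=6/7b
3) 767.591ms=12/7b +383.795ms=6/7b
4) 1151.386ms=18/7b +383.795ms=6/7b
5) 1535.181ms=24/7b +383.795ms=6/7b
6) 1918.977ms=30/7b +383.795ms=6/7b
7) 2302.772ms=36/7b +383.795ms=6/7b
8) 2686.567ms=6b +895.522ms=2b
9) 3582.09ms=8b +1791.045ms=4b
10) 5373.134ms=12b +2686.567ms=6b
Σ=18b of 18 (134bpm 6/8) — PASS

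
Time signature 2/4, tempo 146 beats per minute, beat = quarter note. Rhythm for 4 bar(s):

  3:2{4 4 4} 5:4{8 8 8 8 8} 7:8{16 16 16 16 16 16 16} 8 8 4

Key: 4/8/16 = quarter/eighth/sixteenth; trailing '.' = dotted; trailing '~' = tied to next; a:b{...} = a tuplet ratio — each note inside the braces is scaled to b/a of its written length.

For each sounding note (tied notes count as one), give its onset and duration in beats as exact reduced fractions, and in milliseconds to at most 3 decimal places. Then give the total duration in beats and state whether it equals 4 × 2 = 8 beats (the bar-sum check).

1) 0.0ms=0b +273.973ms=2/3b
2) 273.973ms=2/3b +273.973ms=2/3b
3) 547.945ms=4/3b +273.973ms=2/3b
4) 821.918ms=2b +164.384ms=2/5b
5) 986.301ms=12/5b +164.384ms=2/5b
6) 1150.685ms=14/5b +164.384ms=2/5b
7) 1315.068ms=16/5b +164.384ms=2/5b
8) 1479.452ms=18/5b +164.384ms=2/5b
9) 1643.836ms=4b +117.417ms=2/7b
10) 1761.252ms=30/7b +117.417ms=2/7b
11) 1878.669ms=32/7b +117.417ms=2/7b
12) 1996.086ms=34/7b +117.417ms=2/7b
13) 2113.503ms=36/7b +117.417ms=2/7b
14) 2230.92ms=38/7b +117.417ms=2/7b
15) 2348.337ms=40/7b +117.417ms=2/7b
16) 2465.753ms=6b +205.479ms=1/2b
17) 2671.233ms=13/2b +205.479ms=1/2b
18) 2876.712ms=7b +410.959ms=1b
Σ=8b of 8 (146bpm 2/4) — PASS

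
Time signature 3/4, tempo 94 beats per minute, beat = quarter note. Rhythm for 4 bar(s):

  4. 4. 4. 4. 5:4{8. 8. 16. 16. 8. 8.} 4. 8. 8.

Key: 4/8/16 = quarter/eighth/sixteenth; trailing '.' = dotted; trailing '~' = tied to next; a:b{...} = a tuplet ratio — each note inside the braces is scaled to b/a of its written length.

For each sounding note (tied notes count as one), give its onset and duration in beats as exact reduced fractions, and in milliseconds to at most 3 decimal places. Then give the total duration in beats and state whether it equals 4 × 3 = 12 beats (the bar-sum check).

1) 0.0ms=0b +957.447ms=3/2b
2) 957.447ms=3/2b +957.447ms=3/2b
3) 1914.894ms=3b +957.447ms=3/2b
4) 2872.34ms=9/2b +957.447ms=3/2b
5) 3829.787ms=6b +382.979ms=3/5b
6) 4212.766ms=33/5b +382.979ms=3/5b
7) 4595.745ms=36/5b +191.489ms=3/10b
8) 4787.234ms=15/2b +191.489ms=3/10b
9) 4978.723ms=39/5b +382.979ms=3/5b
10) 5361.702ms=42/5b +382.979ms=3/5b
11) 5744.681ms=9b +957.447ms=3/2b
12) 6702.128ms=21/2b +478.723ms=3/4b
13) 7180.851ms=45/4b +478.723ms=3/4b
Σ=12b of 12 (94bpm 3/4) — PASS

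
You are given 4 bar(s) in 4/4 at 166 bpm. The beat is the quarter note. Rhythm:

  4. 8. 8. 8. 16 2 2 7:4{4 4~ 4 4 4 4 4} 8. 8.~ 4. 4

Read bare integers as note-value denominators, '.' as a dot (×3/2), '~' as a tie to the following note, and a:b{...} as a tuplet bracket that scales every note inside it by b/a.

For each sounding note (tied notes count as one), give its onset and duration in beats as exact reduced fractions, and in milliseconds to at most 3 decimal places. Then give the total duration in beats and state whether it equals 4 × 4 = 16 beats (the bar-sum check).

1) 0.0ms=0b +542.169ms=3/2b
2) 542.169ms=3/2b +271.084ms=3/4b
3) 813.253ms=9/4b +271.084ms=3/4b
4) 1084.337ms=3b +271.084ms=3/4b
5) 1355.422ms=15/4b +90.361ms=1/4b
6) 1445.783ms=4b +722.892ms=2b
7) 2168.675ms=6b +722.892ms=2b
8) 2891.566ms=8b +206.54ms=4/7b
9) 3098.107ms=60/7b +413.081ms=8/7b
10) 3511.188ms=68/7b +206.54ms=4/7b
11) 3717.728ms=72/7b +206.54ms=4/7b
12) 3924.269ms=76/7b +206.54ms=4/7b
13) 4130.809ms=80/7b +206.54ms=4/7b
14) 4337.349ms=12b +271.084ms=3/4b
15) 4608.434ms=51/4b +813.253ms=9/4b
16) 5421.687ms=15b +361.446ms=1b
Σ=16b of 16 (166bpm 4/4) — PASS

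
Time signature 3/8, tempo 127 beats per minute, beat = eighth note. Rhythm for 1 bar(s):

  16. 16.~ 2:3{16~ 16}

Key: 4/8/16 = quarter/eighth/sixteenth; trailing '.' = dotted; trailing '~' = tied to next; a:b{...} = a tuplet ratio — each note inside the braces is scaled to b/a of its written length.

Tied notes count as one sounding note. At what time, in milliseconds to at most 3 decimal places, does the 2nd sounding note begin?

note 2 onset = 3/4b = 354.331ms

1. 0.0ms @ 0 + 354.331ms (3/4)
2. 354.331ms @ 3/4 + 1062.992ms (9/4)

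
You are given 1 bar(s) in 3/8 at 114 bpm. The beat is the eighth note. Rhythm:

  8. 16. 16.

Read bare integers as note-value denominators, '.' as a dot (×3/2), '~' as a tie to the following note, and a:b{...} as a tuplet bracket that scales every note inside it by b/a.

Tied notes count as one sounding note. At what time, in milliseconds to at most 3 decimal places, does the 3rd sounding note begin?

note 3 onset = 9/4b = 1184.211ms

1. 0.0ms @ 0 + 789.474ms (3/2)
2. 789.474ms @ 3/2 + 394.737ms (3/4)
3. 1184.211ms @ 9/4 + 394.737ms (3/4)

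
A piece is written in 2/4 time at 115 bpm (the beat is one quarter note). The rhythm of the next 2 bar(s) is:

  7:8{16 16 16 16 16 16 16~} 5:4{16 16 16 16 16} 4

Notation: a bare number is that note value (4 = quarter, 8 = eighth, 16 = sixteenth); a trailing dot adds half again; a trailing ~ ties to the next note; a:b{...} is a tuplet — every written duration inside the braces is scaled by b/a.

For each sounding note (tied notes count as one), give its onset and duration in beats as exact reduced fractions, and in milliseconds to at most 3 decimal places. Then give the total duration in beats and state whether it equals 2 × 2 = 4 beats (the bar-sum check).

1) 0.0ms=0b +149.068ms=2/7b
2) 149.068ms=2/7b +149.068ms=2/7b
3) 298.137ms=4/7b +149.068ms=2/7b
4) 447.205ms=6/7b +149.068ms=2/7b
5) 596.273ms=8/7b +149.068ms=2/7b
6) 745.342ms=10/7b +149.068ms=2/7b
7) 894.41ms=12/7b +253.416ms=17/35b
8) 1147.826ms=11/5b +104.348ms=1/5b
9) 1252.174ms=12/5b +104.348ms=1/5b
10) 1356.522ms=13/5b +104.348ms=1/5b
11) 1460.87ms=14/5b +104.348ms=1/5b
12) 1565.217ms=3b +521.739ms=1b
Σ=4b of 4 (115bpm 2/4) — PASS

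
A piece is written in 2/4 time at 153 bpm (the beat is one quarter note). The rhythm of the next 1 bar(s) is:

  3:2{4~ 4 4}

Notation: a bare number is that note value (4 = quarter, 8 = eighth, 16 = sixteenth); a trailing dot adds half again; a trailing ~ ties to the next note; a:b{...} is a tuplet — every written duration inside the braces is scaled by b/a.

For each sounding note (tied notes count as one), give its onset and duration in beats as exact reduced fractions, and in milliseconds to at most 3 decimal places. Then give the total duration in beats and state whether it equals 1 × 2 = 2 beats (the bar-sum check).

1) 0.0ms=0b +522.876ms=4/3b
2) 522.876ms=4/3b +261.438ms=2/3b
Σ=2b of 2 (153bpm 2/4) — PASS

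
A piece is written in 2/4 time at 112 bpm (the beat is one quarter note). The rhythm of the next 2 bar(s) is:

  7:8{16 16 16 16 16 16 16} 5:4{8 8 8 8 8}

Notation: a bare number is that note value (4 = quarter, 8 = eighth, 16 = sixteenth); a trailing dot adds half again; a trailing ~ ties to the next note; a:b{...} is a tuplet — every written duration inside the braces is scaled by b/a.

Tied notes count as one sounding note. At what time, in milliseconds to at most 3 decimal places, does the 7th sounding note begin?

note 7 onset = 12/7b = 918.367ms

1. 0.0ms @ 0 + 153.061ms (2/7)
2. 153.061ms @ 2/7 + 153.061ms (2/7)
3. 306.122ms @ 4/7 + 153.061ms (2/7)
4. 459.184ms @ 6/7 + 153.061ms (2/7)
5. 612.245ms @ 8/7 + 153.061ms (2/7)
6. 765.306ms @ 10/7 + 153.061ms (2/7)
7. 918.367ms @ 12/7 + 153.061ms (2/7)
8. 1071.429ms @ 2 + 214.286ms (2/5)
9. 1285.714ms @ 12/5 + 214.286ms (2/5)
10. 1500.0ms @ 14/5 + 214.286ms (2/5)
11. 1714.286ms @ 16/5 + 214.286ms (2/5)
12. 1928.571ms @ 18/5 + 214.286ms (2/5)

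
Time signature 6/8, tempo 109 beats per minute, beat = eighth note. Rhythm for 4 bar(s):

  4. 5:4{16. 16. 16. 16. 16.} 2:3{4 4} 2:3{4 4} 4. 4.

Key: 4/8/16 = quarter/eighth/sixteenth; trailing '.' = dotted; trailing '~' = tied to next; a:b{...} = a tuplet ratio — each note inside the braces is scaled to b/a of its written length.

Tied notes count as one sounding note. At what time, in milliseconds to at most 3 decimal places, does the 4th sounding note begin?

note 4 onset = 21/5b = 2311.927ms

1. 0.0ms @ 0 + 1651.376ms (3)
2. 1651.376ms @ 3 + 330.275ms (3/5)
3. 1981.651ms @ 18/5 + 330.275ms (3/5)
4. 2311.927ms @ 21/5 + 330.275ms (3/5)
5. 2642.202ms @ 24/5 + 330.275ms (3/5)
6. 2972.477ms @ 27/5 + 330.275ms (3/5)
7. 3302.752ms @ 6 + 1651.376ms (3)
8. 4954.128ms @ 9 + 1651.376ms (3)
9. 6605.505ms @ 12 + 1651.376ms (3)
10. 8256.881ms @ 15 + 1651.376ms (3)
11. 9908.257ms @ 18 + 1651.376ms (3)
12. 11559.633ms @ 21 + 1651.376ms (3)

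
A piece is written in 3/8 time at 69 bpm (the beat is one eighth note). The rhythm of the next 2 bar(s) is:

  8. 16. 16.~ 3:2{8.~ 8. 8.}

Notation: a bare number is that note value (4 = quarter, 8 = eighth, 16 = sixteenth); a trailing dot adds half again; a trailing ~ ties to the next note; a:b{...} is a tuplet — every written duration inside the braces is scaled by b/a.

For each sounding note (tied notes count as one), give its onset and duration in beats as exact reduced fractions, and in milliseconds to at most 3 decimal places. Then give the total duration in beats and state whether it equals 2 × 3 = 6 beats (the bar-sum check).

1) 0.0ms=0b +1304.348ms=3/2b
2) 1304.348ms=3/2b +652.174ms=3/4b
3) 1956.522ms=9/4b +2391.304ms=11/4b
4) 4347.826ms=5b +869.565ms=1b
Σ=6b of 6 (69bpm 3/8) — PASS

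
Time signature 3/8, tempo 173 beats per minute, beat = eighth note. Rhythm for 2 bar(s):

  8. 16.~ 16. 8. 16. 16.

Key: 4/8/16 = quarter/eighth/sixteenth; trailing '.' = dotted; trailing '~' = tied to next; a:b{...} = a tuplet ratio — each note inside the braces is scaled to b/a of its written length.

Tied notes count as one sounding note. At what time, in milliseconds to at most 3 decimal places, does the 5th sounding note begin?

note 5 onset = 21/4b = 1820.809ms

1. 0.0ms @ 0 + 520.231ms (3/2)
2. 520.231ms @ 3/2 + 520.231ms (3/2)
3. 1040.462ms @ 3 + 520.231ms (3/2)
4. 1560.694ms @ 9/2 + 260.116ms (3/4)
5. 1820.809ms @ 21/4 + 260.116ms (3/4)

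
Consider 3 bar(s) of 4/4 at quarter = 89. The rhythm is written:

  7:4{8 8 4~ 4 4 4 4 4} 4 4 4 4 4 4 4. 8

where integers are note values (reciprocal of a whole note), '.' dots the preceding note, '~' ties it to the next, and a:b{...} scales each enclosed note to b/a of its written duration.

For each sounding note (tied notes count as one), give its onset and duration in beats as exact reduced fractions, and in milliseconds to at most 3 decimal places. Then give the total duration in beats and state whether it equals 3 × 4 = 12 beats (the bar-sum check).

1) 0.0ms=0b +192.616ms=2/7b
2) 192.616ms=2/7b +192.616ms=2/7b
3) 385.233ms=4/7b +770.465ms=8/7b
4) 1155.698ms=12/7b +385.233ms=4/7b
5) 1540.931ms=16/7b +385.233ms=4/7b
6) 1926.164ms=20/7b +385.233ms=4/7b
7) 2311.396ms=24/7b +385.233ms=4/7b
8) 2696.629ms=4b +674.157ms=1b
9) 3370.787ms=5b +674.157ms=1b
10) 4044.944ms=6b +674.157ms=1b
11) 4719.101ms=7b +674.157ms=1b
12) 5393.258ms=8b +674.157ms=1b
13) 6067.416ms=9b +674.157ms=1b
14) 6741.573ms=10b +1011.236ms=3/2b
15) 7752.809ms=23/2b +337.079ms=1/2b
Σ=12b of 12 (89bpm 4/4) — PASS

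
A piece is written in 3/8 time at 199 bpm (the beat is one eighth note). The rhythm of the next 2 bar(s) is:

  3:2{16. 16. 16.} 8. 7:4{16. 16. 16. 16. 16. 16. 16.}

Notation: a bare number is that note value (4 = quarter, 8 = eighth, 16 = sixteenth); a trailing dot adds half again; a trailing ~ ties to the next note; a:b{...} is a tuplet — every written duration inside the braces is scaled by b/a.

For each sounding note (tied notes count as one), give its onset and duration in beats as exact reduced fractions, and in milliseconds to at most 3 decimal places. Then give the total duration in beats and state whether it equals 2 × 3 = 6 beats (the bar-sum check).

1) 0.0ms=0b +150.754ms=1/2b
2) 150.754ms=1/2b +150.754ms=1/2b
3) 301.508ms=1b +150.754ms=1/2b
4) 452.261ms=3/2b +452.261ms=3/2b
5) 904.523ms=3b +129.218ms=3/7b
6) 1033.74ms=24/7b +129.218ms=3/7b
7) 1162.958ms=27/7b +129.218ms=3/7b
8) 1292.175ms=30/7b +129.218ms=3/7b
9) 1421.393ms=33/7b +129.218ms=3/7b
10) 1550.61ms=36/7b +129.218ms=3/7b
11) 1679.828ms=39/7b +129.218ms=3/7b
Σ=6b of 6 (199bpm 3/8) — PASS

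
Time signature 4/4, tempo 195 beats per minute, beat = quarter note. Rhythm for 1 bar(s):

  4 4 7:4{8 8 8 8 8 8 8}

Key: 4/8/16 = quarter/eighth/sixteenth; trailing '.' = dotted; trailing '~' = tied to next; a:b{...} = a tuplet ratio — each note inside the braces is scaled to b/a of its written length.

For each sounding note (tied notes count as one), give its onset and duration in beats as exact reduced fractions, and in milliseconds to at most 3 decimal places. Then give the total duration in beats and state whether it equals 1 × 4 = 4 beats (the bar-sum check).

1) 0.0ms=0b +307.692ms=1b
2) 307.692ms=1b +307.692ms=1b
3) 615.385ms=2b +87.912ms=2/7b
4) 703.297ms=16/7b +87.912ms=2/7b
5) 791.209ms=18/7b +87.912ms=2/7b
6) 879.121ms=20/7b +87.912ms=2/7b
7) 967.033ms=22/7b +87.912ms=2/7b
8) 1054.945ms=24/7b +87.912ms=2/7b
9) 1142.857ms=26/7b +87.912ms=2/7b
Σ=4b of 4 (195bpm 4/4) — PASS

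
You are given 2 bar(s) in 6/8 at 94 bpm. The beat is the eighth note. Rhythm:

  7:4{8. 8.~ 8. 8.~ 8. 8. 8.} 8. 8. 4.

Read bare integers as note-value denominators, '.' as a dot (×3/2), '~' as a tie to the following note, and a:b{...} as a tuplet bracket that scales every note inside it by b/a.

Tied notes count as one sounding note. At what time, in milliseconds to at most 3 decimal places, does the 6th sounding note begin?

1. 0.0ms @ 0 + 547.112ms (6/7)
2. 547.112ms @ 6/7 + 1094.225ms (12/7)
3. 1641.337ms @ 18/7 + 1094.225ms (12/7)
4. 2735.562ms @ 30/7 + 547.112ms (6/7)
5. 3282.675ms @ 36/7 + 547.112ms (6/7)
6. 3829.787ms @ 6 + 957.447ms (3/2)
7. 4787.234ms @ 15/2 + 957.447ms (3/2)
8. 5744.681ms @ 9 + 1914.894ms (3)

note 6 onset = 6b = 3829.787ms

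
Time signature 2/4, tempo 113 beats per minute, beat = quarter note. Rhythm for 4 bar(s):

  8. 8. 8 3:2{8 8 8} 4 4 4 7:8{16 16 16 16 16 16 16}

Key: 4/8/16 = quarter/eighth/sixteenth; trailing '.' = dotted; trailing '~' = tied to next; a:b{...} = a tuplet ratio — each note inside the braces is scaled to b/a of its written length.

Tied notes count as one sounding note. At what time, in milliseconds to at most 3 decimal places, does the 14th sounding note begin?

note 14 onset = 50/7b = 3792.668ms

1. 0.0ms @ 0 + 398.23ms (3/4)
2. 398.23ms @ 3/4 + 398.23ms (3/4)
3. 796.46ms @ 3/2 + 265.487ms (1/2)
4. 1061.947ms @ 2 + 176.991ms (1/3)
5. 1238.938ms @ 7/3 + 176.991ms (1/3)
6. 1415.929ms @ 8/3 + 176.991ms (1/3)
7. 1592.92ms @ 3 + 530.973ms (1)
8. 2123.894ms @ 4 + 530.973ms (1)
9. 2654.867ms @ 5 + 530.973ms (1)
10. 3185.841ms @ 6 + 151.707ms (2/7)
11. 3337.547ms @ 44/7 + 151.707ms (2/7)
12. 3489.254ms @ 46/7 + 151.707ms (2/7)
13. 3640.961ms @ 48/7 + 151.707ms (2/7)
14. 3792.668ms @ 50/7 + 151.707ms (2/7)
15. 3944.374ms @ 52/7 + 151.707ms (2/7)
16. 4096.081ms @ 54/7 + 151.707ms (2/7)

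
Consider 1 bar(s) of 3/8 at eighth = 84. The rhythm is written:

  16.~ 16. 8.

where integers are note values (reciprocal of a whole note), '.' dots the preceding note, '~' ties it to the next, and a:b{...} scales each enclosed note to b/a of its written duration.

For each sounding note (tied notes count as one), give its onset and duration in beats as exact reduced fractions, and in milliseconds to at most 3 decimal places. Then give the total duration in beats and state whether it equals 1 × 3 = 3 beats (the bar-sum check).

1) 0.0ms=0b +1071.429ms=3/2b
2) 1071.429ms=3/2b +1071.429ms=3/2b
Σ=3b of 3 (84bpm 3/8) — PASS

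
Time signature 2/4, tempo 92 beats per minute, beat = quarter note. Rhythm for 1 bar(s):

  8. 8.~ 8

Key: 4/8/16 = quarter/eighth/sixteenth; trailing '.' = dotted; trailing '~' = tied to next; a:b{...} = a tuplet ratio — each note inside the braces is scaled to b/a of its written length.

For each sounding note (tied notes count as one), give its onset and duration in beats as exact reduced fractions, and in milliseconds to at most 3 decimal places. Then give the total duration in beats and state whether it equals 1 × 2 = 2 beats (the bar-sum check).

1) 0.0ms=0b +489.13ms=3/4b
2) 489.13ms=3/4b +815.217ms=5/4b
Σ=2b of 2 (92bpm 2/4) — PASS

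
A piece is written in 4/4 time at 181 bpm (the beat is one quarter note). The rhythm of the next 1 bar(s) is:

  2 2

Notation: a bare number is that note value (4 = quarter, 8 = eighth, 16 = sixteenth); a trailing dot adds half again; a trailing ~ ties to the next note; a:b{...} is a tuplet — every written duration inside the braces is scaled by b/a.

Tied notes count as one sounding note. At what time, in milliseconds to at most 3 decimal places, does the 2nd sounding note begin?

1. 0.0ms @ 0 + 662.983ms (2)
2. 662.983ms @ 2 + 662.983ms (2)

note 2 onset = 2b = 662.983ms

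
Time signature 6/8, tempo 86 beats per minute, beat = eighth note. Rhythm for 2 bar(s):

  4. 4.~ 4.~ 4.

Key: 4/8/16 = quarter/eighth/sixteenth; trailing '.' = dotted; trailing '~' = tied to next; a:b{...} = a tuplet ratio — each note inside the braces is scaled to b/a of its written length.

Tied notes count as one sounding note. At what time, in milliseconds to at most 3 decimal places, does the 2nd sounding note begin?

1. 0.0ms @ 0 + 2093.023ms (3)
2. 2093.023ms @ 3 + 6279.07ms (9)

note 2 onset = 3b = 2093.023ms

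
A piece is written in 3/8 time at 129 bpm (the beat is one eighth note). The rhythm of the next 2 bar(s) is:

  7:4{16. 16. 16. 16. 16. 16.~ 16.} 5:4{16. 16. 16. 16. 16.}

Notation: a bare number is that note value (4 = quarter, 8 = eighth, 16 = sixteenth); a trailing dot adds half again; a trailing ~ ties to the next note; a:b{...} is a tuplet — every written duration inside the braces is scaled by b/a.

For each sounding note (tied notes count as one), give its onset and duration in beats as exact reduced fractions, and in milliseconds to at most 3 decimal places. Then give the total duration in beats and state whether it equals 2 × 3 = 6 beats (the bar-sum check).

1) 0.0ms=0b +199.336ms=3/7b
2) 199.336ms=3/7b +199.336ms=3/7b
3) 398.671ms=6/7b +199.336ms=3/7b
4) 598.007ms=9/7b +199.336ms=3/7b
5) 797.342ms=12/7b +199.336ms=3/7b
6) 996.678ms=15/7b +398.671ms=6/7b
7) 1395.349ms=3b +279.07ms=3/5b
8) 1674.419ms=18/5b +279.07ms=3/5b
9) 1953.488ms=21/5b +279.07ms=3/5b
10) 2232.558ms=24/5b +279.07ms=3/5b
11) 2511.628ms=27/5b +279.07ms=3/5b
Σ=6b of 6 (129bpm 3/8) — PASS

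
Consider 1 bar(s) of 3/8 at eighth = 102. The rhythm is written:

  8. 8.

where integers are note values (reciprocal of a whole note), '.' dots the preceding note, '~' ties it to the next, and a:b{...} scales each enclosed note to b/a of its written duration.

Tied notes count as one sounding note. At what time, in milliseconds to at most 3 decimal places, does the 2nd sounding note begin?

1. 0.0ms @ 0 + 882.353ms (3/2)
2. 882.353ms @ 3/2 + 882.353ms (3/2)

note 2 onset = 3/2b = 882.353ms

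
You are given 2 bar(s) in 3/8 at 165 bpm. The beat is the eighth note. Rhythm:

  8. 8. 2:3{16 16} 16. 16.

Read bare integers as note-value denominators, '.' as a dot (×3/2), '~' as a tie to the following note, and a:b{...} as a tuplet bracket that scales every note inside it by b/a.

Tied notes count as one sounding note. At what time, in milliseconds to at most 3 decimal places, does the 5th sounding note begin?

1. 0.0ms @ 0 + 545.455ms (3/2)
2. 545.455ms @ 3/2 + 545.455ms (3/2)
3. 1090.909ms @ 3 + 272.727ms (3/4)
4. 1363.636ms @ 15/4 + 272.727ms (3/4)
5. 1636.364ms @ 9/2 + 272.727ms (3/4)
6. 1909.091ms @ 21/4 + 272.727ms (3/4)

note 5 onset = 9/2b = 1636.364ms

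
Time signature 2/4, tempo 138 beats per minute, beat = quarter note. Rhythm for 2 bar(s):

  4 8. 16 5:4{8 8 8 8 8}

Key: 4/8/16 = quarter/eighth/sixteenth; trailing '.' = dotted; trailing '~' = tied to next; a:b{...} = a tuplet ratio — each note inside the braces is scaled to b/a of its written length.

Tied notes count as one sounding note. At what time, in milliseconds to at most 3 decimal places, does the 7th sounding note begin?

note 7 onset = 16/5b = 1391.304ms

1. 0.0ms @ 0 + 434.783ms (1)
2. 434.783ms @ 1 + 326.087ms (3/4)
3. 760.87ms @ 7/4 + 108.696ms (1/4)
4. 869.565ms @ 2 + 173.913ms (2/5)
5. 1043.478ms @ 12/5 + 173.913ms (2/5)
6. 1217.391ms @ 14/5 + 173.913ms (2/5)
7. 1391.304ms @ 16/5 + 173.913ms (2/5)
8. 1565.217ms @ 18/5 + 173.913ms (2/5)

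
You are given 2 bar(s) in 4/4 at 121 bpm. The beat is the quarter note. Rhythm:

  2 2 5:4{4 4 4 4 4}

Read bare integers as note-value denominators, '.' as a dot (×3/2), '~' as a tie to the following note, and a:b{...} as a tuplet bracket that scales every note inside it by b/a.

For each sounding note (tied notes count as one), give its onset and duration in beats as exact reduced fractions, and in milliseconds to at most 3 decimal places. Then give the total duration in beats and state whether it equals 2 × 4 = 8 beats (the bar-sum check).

1) 0.0ms=0b +991.736ms=2b
2) 991.736ms=2b +991.736ms=2b
3) 1983.471ms=4b +396.694ms=4/5b
4) 2380.165ms=24/5b +396.694ms=4/5b
5) 2776.86ms=28/5b +396.694ms=4/5b
6) 3173.554ms=32/5b +396.694ms=4/5b
7) 3570.248ms=36/5b +396.694ms=4/5b
Σ=8b of 8 (121bpm 4/4) — PASS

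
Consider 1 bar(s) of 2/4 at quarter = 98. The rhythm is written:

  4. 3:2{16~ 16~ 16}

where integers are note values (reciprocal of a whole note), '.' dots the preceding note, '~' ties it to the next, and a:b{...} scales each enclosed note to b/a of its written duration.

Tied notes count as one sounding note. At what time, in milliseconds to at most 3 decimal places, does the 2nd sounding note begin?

1. 0.0ms @ 0 + 918.367ms (3/2)
2. 918.367ms @ 3/2 + 306.122ms (1/2)

note 2 onset = 3/2b = 918.367ms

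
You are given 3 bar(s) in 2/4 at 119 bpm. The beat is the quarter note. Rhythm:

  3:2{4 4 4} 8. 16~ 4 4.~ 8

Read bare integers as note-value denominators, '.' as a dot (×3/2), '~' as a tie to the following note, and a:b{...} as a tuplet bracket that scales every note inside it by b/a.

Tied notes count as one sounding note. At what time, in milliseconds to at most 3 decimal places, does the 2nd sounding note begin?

1. 0.0ms @ 0 + 336.134ms (2/3)
2. 336.134ms @ 2/3 + 336.134ms (2/3)
3. 672.269ms @ 4/3 + 336.134ms (2/3)
4. 1008.403ms @ 2 + 378.151ms (3/4)
5. 1386.555ms @ 11/4 + 630.252ms (5/4)
6. 2016.807ms @ 4 + 1008.403ms (2)

note 2 onset = 2/3b = 336.134ms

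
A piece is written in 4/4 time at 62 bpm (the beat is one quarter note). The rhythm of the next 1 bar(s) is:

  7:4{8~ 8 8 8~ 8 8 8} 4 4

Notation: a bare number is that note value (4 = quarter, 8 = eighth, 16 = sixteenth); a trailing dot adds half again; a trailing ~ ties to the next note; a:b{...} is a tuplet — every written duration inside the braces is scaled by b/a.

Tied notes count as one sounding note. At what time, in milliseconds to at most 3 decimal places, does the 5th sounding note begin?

note 5 onset = 12/7b = 1658.986ms

1. 0.0ms @ 0 + 552.995ms (4/7)
2. 552.995ms @ 4/7 + 276.498ms (2/7)
3. 829.493ms @ 6/7 + 552.995ms (4/7)
4. 1382.488ms @ 10/7 + 276.498ms (2/7)
5. 1658.986ms @ 12/7 + 276.498ms (2/7)
6. 1935.484ms @ 2 + 967.742ms (1)
7. 2903.226ms @ 3 + 967.742ms (1)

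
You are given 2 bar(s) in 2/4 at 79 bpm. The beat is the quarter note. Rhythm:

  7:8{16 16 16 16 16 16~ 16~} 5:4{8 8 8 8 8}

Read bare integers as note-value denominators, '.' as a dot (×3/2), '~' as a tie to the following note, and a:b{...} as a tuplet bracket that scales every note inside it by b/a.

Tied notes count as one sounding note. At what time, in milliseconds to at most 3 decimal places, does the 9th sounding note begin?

note 9 onset = 16/5b = 2430.38ms

1. 0.0ms @ 0 + 216.998ms (2/7)
2. 216.998ms @ 2/7 + 216.998ms (2/7)
3. 433.996ms @ 4/7 + 216.998ms (2/7)
4. 650.995ms @ 6/7 + 216.998ms (2/7)
5. 867.993ms @ 8/7 + 216.998ms (2/7)
6. 1084.991ms @ 10/7 + 737.794ms (34/35)
7. 1822.785ms @ 12/5 + 303.797ms (2/5)
8. 2126.582ms @ 14/5 + 303.797ms (2/5)
9. 2430.38ms @ 16/5 + 303.797ms (2/5)
10. 2734.177ms @ 18/5 + 303.797ms (2/5)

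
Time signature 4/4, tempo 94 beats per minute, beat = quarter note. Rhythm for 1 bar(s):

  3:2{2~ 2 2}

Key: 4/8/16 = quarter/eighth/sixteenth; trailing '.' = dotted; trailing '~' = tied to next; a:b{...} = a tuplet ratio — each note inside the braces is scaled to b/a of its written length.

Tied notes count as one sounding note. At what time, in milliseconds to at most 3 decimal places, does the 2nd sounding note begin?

note 2 onset = 8/3b = 1702.128ms

1. 0.0ms @ 0 + 1702.128ms (8/3)
2. 1702.128ms @ 8/3 + 851.064ms (4/3)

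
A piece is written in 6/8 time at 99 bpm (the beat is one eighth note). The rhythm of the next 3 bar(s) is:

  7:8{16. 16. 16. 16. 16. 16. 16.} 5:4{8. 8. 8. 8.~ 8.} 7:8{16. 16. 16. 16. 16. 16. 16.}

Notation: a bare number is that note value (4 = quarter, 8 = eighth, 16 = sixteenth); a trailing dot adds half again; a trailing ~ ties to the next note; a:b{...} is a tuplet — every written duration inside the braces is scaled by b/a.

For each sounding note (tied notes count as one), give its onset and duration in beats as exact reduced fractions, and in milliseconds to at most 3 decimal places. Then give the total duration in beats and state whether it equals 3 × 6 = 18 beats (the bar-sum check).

1) 0.0ms=0b +519.481ms=6/7b
2) 519.481ms=6/7b +519.481ms=6/7b
3) 1038.961ms=12/7b +519.481ms=6/7b
4) 1558.442ms=18/7b +519.481ms=6/7b
5) 2077.922ms=24/7b +519.481ms=6/7b
6) 2597.403ms=30/7b +519.481ms=6/7b
7) 3116.883ms=36/7b +519.481ms=6/7b
8) 3636.364ms=6b +727.273ms=6/5b
9) 4363.636ms=36/5b +727.273ms=6/5b
10) 5090.909ms=42/5b +727.273ms=6/5b
11) 5818.182ms=48/5b +1454.545ms=12/5b
12) 7272.727ms=12b +519.481ms=6/7b
13) 7792.208ms=90/7b +519.481ms=6/7b
14) 8311.688ms=96/7b +519.481ms=6/7b
15) 8831.169ms=102/7b +519.481ms=6/7b
16) 9350.649ms=108/7b +519.481ms=6/7b
17) 9870.13ms=114/7b +519.481ms=6/7b
18) 10389.61ms=120/7b +519.481ms=6/7b
Σ=18b of 18 (99bpm 6/8) — PASS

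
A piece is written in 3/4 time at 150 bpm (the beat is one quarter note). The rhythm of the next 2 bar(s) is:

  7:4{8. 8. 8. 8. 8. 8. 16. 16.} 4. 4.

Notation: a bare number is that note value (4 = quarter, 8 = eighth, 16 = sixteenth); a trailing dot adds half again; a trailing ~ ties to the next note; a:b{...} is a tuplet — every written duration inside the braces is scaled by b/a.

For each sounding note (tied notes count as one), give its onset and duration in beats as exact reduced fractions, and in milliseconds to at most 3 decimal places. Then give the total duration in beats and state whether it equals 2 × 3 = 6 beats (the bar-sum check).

1) 0.0ms=0b +171.429ms=3/7b
2) 171.429ms=3/7b +171.429ms=3/7b
3) 342.857ms=6/7b +171.429ms=3/7b
4) 514.286ms=9/7b +171.429ms=3/7b
5) 685.714ms=12/7b +171.429ms=3/7b
6) 857.143ms=15/7b +171.429ms=3/7b
7) 1028.571ms=18/7b +85.714ms=3/14b
8) 1114.286ms=39/14b +85.714ms=3/14b
9) 1200.0ms=3b +600.0ms=3/2b
10) 1800.0ms=9/2b +600.0ms=3/2b
Σ=6b of 6 (150bpm 3/4) — PASS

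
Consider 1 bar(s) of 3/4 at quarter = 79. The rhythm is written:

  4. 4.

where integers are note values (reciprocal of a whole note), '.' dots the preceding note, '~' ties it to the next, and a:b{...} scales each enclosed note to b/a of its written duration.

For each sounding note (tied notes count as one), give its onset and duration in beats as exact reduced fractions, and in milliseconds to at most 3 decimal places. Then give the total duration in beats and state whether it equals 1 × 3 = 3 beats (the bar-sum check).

1) 0.0ms=0b +1139.241ms=3/2b
2) 1139.241ms=3/2b +1139.241ms=3/2b
Σ=3b of 3 (79bpm 3/4) — PASS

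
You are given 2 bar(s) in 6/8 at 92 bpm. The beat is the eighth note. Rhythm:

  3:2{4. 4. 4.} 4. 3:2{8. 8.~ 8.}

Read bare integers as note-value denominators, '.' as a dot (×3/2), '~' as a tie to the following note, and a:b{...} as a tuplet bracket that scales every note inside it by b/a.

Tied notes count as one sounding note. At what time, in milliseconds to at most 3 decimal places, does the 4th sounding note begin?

1. 0.0ms @ 0 + 1304.348ms (2)
2. 1304.348ms @ 2 + 1304.348ms (2)
3. 2608.696ms @ 4 + 1304.348ms (2)
4. 3913.043ms @ 6 + 1956.522ms (3)
5. 5869.565ms @ 9 + 652.174ms (1)
6. 6521.739ms @ 10 + 1304.348ms (2)

note 4 onset = 6b = 3913.043ms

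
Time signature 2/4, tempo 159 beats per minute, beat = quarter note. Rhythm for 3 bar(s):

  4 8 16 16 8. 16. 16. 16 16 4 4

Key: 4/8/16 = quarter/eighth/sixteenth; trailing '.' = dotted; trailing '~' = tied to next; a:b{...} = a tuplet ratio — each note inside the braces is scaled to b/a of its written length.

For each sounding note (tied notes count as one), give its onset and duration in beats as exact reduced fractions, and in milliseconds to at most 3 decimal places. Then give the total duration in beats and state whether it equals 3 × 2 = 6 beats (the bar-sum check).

1) 0.0ms=0b +377.358ms=1b
2) 377.358ms=1b +188.679ms=1/2b
3) 566.038ms=3/2b +94.34ms=1/4b
4) 660.377ms=7/4b +94.34ms=1/4b
5) 754.717ms=2b +283.019ms=3/4b
6) 1037.736ms=11/4b +141.509ms=3/8b
7) 1179.245ms=25/8b +141.509ms=3/8b
8) 1320.755ms=7/2b +94.34ms=1/4b
9) 1415.094ms=15/4b +94.34ms=1/4b
10) 1509.434ms=4b +377.358ms=1b
11) 1886.792ms=5b +377.358ms=1b
Σ=6b of 6 (159bpm 2/4) — PASS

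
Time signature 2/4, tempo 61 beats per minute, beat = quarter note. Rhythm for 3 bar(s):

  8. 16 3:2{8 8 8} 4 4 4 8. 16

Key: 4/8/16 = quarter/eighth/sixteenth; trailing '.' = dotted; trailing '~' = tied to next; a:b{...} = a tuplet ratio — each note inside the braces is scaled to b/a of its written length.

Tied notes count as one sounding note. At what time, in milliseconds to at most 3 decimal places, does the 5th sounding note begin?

note 5 onset = 5/3b = 1639.344ms

1. 0.0ms @ 0 + 737.705ms (3/4)
2. 737.705ms @ 3/4 + 245.902ms (1/4)
3. 983.607ms @ 1 + 327.869ms (1/3)
4. 1311.475ms @ 4/3 + 327.869ms (1/3)
5. 1639.344ms @ 5/3 + 327.869ms (1/3)
6. 1967.213ms @ 2 + 983.607ms (1)
7. 2950.82ms @ 3 + 983.607ms (1)
8. 3934.426ms @ 4 + 983.607ms (1)
9. 4918.033ms @ 5 + 737.705ms (3/4)
10. 5655.738ms @ 23/4 + 245.902ms (1/4)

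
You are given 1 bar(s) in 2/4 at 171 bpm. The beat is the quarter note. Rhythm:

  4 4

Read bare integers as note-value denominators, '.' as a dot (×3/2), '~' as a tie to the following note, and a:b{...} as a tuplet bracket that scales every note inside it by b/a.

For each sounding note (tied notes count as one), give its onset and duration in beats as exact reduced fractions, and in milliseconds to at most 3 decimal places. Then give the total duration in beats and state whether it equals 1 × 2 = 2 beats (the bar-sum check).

1) 0.0ms=0b +350.877ms=1b
2) 350.877ms=1b +350.877ms=1b
Σ=2b of 2 (171bpm 2/4) — PASS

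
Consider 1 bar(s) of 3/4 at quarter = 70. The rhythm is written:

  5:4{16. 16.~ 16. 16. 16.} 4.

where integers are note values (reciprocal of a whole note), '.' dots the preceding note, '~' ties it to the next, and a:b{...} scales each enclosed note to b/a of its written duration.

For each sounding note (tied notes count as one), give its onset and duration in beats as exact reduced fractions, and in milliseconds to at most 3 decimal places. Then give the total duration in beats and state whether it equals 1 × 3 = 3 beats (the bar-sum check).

1) 0.0ms=0b +257.143ms=3/10b
2) 257.143ms=3/10b +514.286ms=3/5b
3) 771.429ms=9/10b +257.143ms=3/10b
4) 1028.571ms=6/5b +257.143ms=3/10b
5) 1285.714ms=3/2b +1285.714ms=3/2b
Σ=3b of 3 (70bpm 3/4) — PASS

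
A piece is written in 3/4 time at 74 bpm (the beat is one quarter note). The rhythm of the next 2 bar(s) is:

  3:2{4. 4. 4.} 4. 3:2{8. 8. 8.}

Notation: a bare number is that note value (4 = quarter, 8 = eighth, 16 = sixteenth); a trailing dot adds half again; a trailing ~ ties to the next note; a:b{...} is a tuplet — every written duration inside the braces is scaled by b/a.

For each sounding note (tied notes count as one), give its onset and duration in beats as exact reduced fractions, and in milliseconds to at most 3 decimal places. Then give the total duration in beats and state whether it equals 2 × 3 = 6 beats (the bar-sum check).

1) 0.0ms=0b +810.811ms=1b
2) 810.811ms=1b +810.811ms=1b
3) 1621.622ms=2b +810.811ms=1b
4) 2432.432ms=3b +1216.216ms=3/2b
5) 3648.649ms=9/2b +405.405ms=1/2b
6) 4054.054ms=5b +405.405ms=1/2b
7) 4459.459ms=11/2b +405.405ms=1/2b
Σ=6b of 6 (74bpm 3/4) — PASS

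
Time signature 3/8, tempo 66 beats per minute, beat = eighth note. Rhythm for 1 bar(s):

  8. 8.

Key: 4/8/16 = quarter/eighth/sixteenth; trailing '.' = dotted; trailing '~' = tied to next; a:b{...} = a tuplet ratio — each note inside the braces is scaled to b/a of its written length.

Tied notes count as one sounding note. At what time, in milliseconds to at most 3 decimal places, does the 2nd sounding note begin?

1. 0.0ms @ 0 + 1363.636ms (3/2)
2. 1363.636ms @ 3/2 + 1363.636ms (3/2)

note 2 onset = 3/2b = 1363.636ms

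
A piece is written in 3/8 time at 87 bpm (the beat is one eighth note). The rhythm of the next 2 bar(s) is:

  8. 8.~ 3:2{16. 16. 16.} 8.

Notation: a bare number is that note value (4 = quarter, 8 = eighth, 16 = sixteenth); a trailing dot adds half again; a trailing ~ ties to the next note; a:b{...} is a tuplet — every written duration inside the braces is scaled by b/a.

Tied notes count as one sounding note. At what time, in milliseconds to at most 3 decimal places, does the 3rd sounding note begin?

note 3 onset = 7/2b = 2413.793ms

1. 0.0ms @ 0 + 1034.483ms (3/2)
2. 1034.483ms @ 3/2 + 1379.31ms (2)
3. 2413.793ms @ 7/2 + 344.828ms (1/2)
4. 2758.621ms @ 4 + 344.828ms (1/2)
5. 3103.448ms @ 9/2 + 1034.483ms (3/2)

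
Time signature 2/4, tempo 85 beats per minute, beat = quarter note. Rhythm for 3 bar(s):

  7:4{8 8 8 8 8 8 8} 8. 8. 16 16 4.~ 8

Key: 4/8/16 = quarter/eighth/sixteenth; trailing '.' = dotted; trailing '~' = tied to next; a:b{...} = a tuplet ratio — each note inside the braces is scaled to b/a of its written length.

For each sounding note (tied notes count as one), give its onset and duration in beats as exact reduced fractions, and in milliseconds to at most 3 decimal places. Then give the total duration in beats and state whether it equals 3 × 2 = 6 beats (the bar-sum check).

1) 0.0ms=0b +201.681ms=2/7b
2) 201.681ms=2/7b +201.681ms=2/7b
3) 403.361ms=4/7b +201.681ms=2/7b
4) 605.042ms=6/7b +201.681ms=2/7b
5) 806.723ms=8/7b +201.681ms=2/7b
6) 1008.403ms=10/7b +201.681ms=2/7b
7) 1210.084ms=12/7b +201.681ms=2/7b
8) 1411.765ms=2b +529.412ms=3/4b
9) 1941.176ms=11/4b +529.412ms=3/4b
10) 2470.588ms=7/2b +176.471ms=1/4b
11) 2647.059ms=15/4b +176.471ms=1/4b
12) 2823.529ms=4b +1411.765ms=2b
Σ=6b of 6 (85bpm 2/4) — PASS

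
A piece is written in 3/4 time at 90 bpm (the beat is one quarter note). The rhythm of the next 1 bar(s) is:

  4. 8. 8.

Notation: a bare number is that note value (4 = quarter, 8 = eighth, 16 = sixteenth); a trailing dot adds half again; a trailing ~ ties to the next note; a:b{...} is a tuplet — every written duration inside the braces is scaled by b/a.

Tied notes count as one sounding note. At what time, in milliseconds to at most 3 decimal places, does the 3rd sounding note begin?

note 3 onset = 9/4b = 1500.0ms

1. 0.0ms @ 0 + 1000.0ms (3/2)
2. 1000.0ms @ 3/2 + 500.0ms (3/4)
3. 1500.0ms @ 9/4 + 500.0ms (3/4)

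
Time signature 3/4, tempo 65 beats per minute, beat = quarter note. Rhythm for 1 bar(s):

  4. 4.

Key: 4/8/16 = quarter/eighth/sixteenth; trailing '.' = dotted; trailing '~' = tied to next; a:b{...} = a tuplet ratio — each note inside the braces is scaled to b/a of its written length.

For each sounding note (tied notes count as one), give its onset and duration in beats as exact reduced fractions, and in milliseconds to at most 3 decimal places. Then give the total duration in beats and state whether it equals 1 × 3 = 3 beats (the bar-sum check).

1) 0.0ms=0b +1384.615ms=3/2b
2) 1384.615ms=3/2b +1384.615ms=3/2b
Σ=3b of 3 (65bpm 3/4) — PASS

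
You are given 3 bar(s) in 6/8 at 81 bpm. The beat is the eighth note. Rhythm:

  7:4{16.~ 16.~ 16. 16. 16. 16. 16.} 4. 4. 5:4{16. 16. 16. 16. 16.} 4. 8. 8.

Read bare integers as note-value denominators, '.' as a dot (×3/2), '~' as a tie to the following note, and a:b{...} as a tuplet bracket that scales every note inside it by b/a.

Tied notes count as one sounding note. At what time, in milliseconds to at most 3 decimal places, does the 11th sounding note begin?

1. 0.0ms @ 0 + 952.381ms (9/7)
2. 952.381ms @ 9/7 + 317.46ms (3/7)
3. 1269.841ms @ 12/7 + 317.46ms (3/7)
4. 1587.302ms @ 15/7 + 317.46ms (3/7)
5. 1904.762ms @ 18/7 + 317.46ms (3/7)
6. 2222.222ms @ 3 + 2222.222ms (3)
7. 4444.444ms @ 6 + 2222.222ms (3)
8. 6666.667ms @ 9 + 444.444ms (3/5)
9. 7111.111ms @ 48/5 + 444.444ms (3/5)
10. 7555.556ms @ 51/5 + 444.444ms (3/5)
11. 8000.0ms @ 54/5 + 444.444ms (3/5)
12. 8444.444ms @ 57/5 + 444.444ms (3/5)
13. 8888.889ms @ 12 + 2222.222ms (3)
14. 11111.111ms @ 15 + 1111.111ms (3/2)
15. 12222.222ms @ 33/2 + 1111.111ms (3/2)

note 11 onset = 54/5b = 8000.0ms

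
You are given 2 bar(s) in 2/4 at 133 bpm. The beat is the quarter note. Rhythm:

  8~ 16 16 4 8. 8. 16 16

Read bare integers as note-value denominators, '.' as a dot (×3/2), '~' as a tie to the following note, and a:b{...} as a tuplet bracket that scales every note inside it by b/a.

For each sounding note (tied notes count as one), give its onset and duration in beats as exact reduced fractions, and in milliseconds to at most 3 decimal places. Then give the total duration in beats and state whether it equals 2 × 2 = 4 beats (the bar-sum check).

1) 0.0ms=0b +338.346ms=3/4b
2) 338.346ms=3/4b +112.782ms=1/4b
3) 451.128ms=1b +451.128ms=1b
4) 902.256ms=2b +338.346ms=3/4b
5) 1240.602ms=11/4b +338.346ms=3/4b
6) 1578.947ms=7/2b +112.782ms=1/4b
7) 1691.729ms=15/4b +112.782ms=1/4b
Σ=4b of 4 (133bpm 2/4) — PASS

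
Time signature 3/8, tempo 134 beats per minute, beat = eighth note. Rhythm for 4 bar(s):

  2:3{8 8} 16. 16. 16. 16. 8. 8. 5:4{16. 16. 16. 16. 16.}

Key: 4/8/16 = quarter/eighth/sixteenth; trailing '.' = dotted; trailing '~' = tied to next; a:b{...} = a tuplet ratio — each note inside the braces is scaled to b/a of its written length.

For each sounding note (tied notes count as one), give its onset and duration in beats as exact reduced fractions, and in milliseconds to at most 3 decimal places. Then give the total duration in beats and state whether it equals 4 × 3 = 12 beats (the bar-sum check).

1) 0.0ms=0b +671.642ms=3/2b
2) 671.642ms=3/2b +671.642ms=3/2b
3) 1343.284ms=3b +335.821ms=3/4b
4) 1679.104ms=15/4b +335.821ms=3/4b
5) 2014.925ms=9/2b +335.821ms=3/4b
6) 2350.746ms=21/4b +335.821ms=3/4b
7) 2686.567ms=6b +671.642ms=3/2b
8) 3358.209ms=15/2b +671.642ms=3/2b
9) 4029.851ms=9b +268.657ms=3/5b
10) 4298.507ms=48/5b +268.657ms=3/5b
11) 4567.164ms=51/5b +268.657ms=3/5b
12) 4835.821ms=54/5b +268.657ms=3/5b
13) 5104.478ms=57/5b +268.657ms=3/5b
Σ=12b of 12 (134bpm 3/8) — PASS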